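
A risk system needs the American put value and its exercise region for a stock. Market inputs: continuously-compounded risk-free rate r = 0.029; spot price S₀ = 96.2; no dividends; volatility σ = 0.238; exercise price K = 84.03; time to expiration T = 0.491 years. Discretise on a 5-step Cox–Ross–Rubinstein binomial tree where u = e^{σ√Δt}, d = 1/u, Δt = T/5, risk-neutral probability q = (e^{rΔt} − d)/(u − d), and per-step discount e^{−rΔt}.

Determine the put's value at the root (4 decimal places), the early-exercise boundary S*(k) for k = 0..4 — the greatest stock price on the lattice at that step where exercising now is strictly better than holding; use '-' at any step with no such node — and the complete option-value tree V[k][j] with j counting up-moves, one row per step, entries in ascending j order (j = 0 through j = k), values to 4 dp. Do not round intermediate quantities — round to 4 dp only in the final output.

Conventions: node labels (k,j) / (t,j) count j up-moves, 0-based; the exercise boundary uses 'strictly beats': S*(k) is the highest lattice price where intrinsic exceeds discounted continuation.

Δt=0.09820  u=1.07743  d=0.92813  q=0.50046  discount=0.99716
step 5 (expiry): payoffs max(K−S,0) = 17.7744 7.1163 0.0000 0.0000 0.0000 0.0000
step 4: (k=4,j=0): S=71.3860, K−S=12.6440, hold=12.4050 ⇒ V=12.6440 exercise | (k=4,j=1): S=82.8694, K−S=1.1606, hold=3.5447 ⇒ V=3.5447 continue | (k=4,j=2): S=96.2000, K−S=0.0000, hold=0.0000 ⇒ V=0.0000 continue | (k=4,j=3): S=111.6750, K−S=0.0000, hold=0.0000 ⇒ V=0.0000 continue | (k=4,j=4): S=129.6394, K−S=0.0000, hold=0.0000 ⇒ V=0.0000 continue  boundary S*=71.3860
step 3: (k=3,j=0): S=76.9137, K−S=7.1163, hold=8.0671 ⇒ V=8.0671 continue | (k=3,j=1): S=89.2863, K−S=0.0000, hold=1.7657 ⇒ V=1.7657 continue | (k=3,j=2): S=103.6491, K−S=0.0000, hold=0.0000 ⇒ V=0.0000 continue | (k=3,j=3): S=120.3224, K−S=0.0000, hold=0.0000 ⇒ V=0.0000 continue  boundary S*=-
step 2: (k=2,j=0): S=82.8694, K−S=1.1606, hold=4.8995 ⇒ V=4.8995 continue | (k=2,j=1): S=96.2000, K−S=0.0000, hold=0.8795 ⇒ V=0.8795 continue | (k=2,j=2): S=111.6750, K−S=0.0000, hold=0.0000 ⇒ V=0.0000 continue  boundary S*=-
step 1: (k=1,j=0): S=89.2863, K−S=0.0000, hold=2.8794 ⇒ V=2.8794 continue | (k=1,j=1): S=103.6491, K−S=0.0000, hold=0.4381 ⇒ V=0.4381 continue  boundary S*=-
step 0: (k=0,j=0): S=96.2000, K−S=0.0000, hold=1.6529 ⇒ V=1.6529 continue  boundary S*=-

price = 1.6529
boundary = - - - - 71.3860
tree:
1.6529
2.8794 0.4381
4.8995 0.8795 0.0000
8.0671 1.7657 0.0000 0.0000
12.6440 3.5447 0.0000 0.0000 0.0000
17.7744 7.1163 0.0000 0.0000 0.0000 0.0000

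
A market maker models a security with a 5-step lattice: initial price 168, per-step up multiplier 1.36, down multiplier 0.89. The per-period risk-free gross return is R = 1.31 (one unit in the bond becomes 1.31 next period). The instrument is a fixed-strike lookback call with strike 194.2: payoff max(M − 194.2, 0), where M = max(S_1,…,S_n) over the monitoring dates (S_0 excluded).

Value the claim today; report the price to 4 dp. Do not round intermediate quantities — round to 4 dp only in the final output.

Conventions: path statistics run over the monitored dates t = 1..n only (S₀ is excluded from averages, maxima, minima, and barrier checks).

Under the martingale measure an up-move has probability p* = 0.8936; value the claim as the probability-weighted average of per-path payoffs, discounted 5 periods at R = 1.31.
Enumerate all 2^5 = 32 price paths (U = up ×1.36, D = down ×0.89); each path with k up-moves has probability p*^k·(1−p*)^(5−k).
DDDDD: M=149.5200, payoff=0.0000, prob=0.000014
UDDDD: M=228.4800, payoff=34.2800, prob=0.000114
DUDDD: M=203.3472, payoff=9.1472, prob=0.000114
UUDDD: M=310.7328, payoff=116.5328, prob=0.000961
DDUDD: M=180.9790, payoff=0.0000, prob=0.000114
UDUDD: M=276.5522, payoff=82.3522, prob=0.000961
DUUDD: M=276.5522, payoff=82.3522, prob=0.000961
UUUDD: M=422.5966, payoff=228.3966, prob=0.008076
DDDUD: M=161.0713, payoff=0.0000, prob=0.000114
UDDUD: M=246.1315, payoff=51.9315, prob=0.000961
DUDUD: M=246.1315, payoff=51.9315, prob=0.000961
UUDUD: M=376.1110, payoff=181.9110, prob=0.008076
DDUUD: M=246.1315, payoff=51.9315, prob=0.000961
UDUUD: M=376.1110, payoff=181.9110, prob=0.008076
DUUUD: M=376.1110, payoff=181.9110, prob=0.008076
UUUUD: M=574.7314, payoff=380.5314, prob=0.067839
DDDDU: M=149.5200, payoff=0.0000, prob=0.000114
UDDDU: M=228.4800, payoff=34.2800, prob=0.000961
DUDDU: M=219.0570, payoff=24.8570, prob=0.000961
UUDDU: M=334.7388, payoff=140.5388, prob=0.008076
DDUDU: M=219.0570, payoff=24.8570, prob=0.000961
UDUDU: M=334.7388, payoff=140.5388, prob=0.008076
DUUDU: M=334.7388, payoff=140.5388, prob=0.008076
UUUDU: M=511.5109, payoff=317.3109, prob=0.067839
DDDUU: M=219.0570, payoff=24.8570, prob=0.000961
UDDUU: M=334.7388, payoff=140.5388, prob=0.008076
DUDUU: M=334.7388, payoff=140.5388, prob=0.008076
UUDUU: M=511.5109, payoff=317.3109, prob=0.067839
DDUUU: M=334.7388, payoff=140.5388, prob=0.008076
UDUUU: M=511.5109, payoff=317.3109, prob=0.067839
DUUUU: M=511.5109, payoff=317.3109, prob=0.067839
UUUUU: M=781.6347, payoff=587.4347, prob=0.569846
Price = Σ prob·payoff / R^5 = 460.257421 / 3.857949 = 119.3011

price = 119.3011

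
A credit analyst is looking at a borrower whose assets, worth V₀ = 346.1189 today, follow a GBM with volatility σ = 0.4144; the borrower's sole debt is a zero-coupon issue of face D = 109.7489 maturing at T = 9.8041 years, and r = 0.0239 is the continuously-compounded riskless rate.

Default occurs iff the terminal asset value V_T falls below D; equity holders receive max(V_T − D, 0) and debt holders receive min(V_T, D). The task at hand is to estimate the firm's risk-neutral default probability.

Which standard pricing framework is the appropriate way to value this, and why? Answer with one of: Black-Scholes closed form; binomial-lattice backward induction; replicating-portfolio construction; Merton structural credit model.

Key observation: a levered firm with one bullet debt due at 9.8041 years is the canonical structural-credit setup: equity is a call on the firm's assets struck at the face value.

framework: Merton structural credit model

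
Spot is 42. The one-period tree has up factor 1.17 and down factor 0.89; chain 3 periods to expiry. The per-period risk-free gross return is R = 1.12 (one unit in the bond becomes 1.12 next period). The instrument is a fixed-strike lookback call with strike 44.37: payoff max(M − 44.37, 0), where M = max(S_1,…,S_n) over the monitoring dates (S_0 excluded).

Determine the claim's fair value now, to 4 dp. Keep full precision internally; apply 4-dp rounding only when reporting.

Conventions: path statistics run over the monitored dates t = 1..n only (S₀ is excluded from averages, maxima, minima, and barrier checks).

Set p* = 0.8214 (from d < R < u); the path-dependent value is the discounted p*-expectation over all price paths.
Enumerate all 2^3 = 8 price paths (U = up ×1.17, D = down ×0.89); each path with k up-moves has probability p*^k·(1−p*)^(3−k).
DDD: M=37.3800, payoff=0.0000, prob=0.005694
UDD: M=49.1400, payoff=4.7700, prob=0.026194
DUD: M=43.7346, payoff=0.0000, prob=0.026194
UUD: M=57.4938, payoff=13.1238, prob=0.120490
DDU: M=38.9238, payoff=0.0000, prob=0.026194
UDU: M=51.1695, payoff=6.7995, prob=0.120490
DUU: M=51.1695, payoff=6.7995, prob=0.120490
UUU: M=67.2677, payoff=22.8977, prob=0.554255
Price = Σ prob·payoff / R^3 = 16.035957 / 1.404928 = 11.4141

price = 11.4141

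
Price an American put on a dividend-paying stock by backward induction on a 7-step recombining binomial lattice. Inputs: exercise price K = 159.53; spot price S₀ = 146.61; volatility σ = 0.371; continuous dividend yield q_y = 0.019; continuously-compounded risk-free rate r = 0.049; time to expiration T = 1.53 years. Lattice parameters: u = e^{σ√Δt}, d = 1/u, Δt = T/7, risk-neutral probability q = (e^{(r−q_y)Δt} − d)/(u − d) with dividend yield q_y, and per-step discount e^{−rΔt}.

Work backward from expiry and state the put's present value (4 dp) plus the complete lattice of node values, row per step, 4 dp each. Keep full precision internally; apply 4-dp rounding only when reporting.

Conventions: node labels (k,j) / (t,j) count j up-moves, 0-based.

Δt=0.21857  u=1.18940  d=0.84076  q=0.47562  discount=0.98935
step 7 (expiry): payoffs max(K−S,0) = 115.9919 97.9379 72.3975 36.2661 0.0000 0.0000 0.0000 0.0000
k=6: (k=6,j=0): S=51.7842, K−S=107.7458, hold=106.2610 ⇒ V=107.7458 exercise | (k=6,j=1): S=73.2576, K−S=86.2724, hold=84.8766 ⇒ V=86.2724 exercise | (k=6,j=2): S=103.6354, K−S=55.8946, hold=54.6246 ⇒ V=55.8946 exercise | (k=6,j=3): S=146.6100, K−S=12.9200, hold=18.8148 ⇒ V=18.8148 continue | (k=6,j=4): S=207.4049, K−S=0.0000, hold=0.0000 ⇒ V=0.0000 continue | (k=6,j=5): S=293.4097, K−S=0.0000, hold=0.0000 ⇒ V=0.0000 continue | (k=6,j=6): S=415.0783, K−S=0.0000, hold=0.0000 ⇒ V=0.0000 continue
k=5: (k=5,j=0): S=61.5921, K−S=97.9379, hold=96.4937 ⇒ V=97.9379 exercise | (k=5,j=1): S=87.1325, K−S=72.3975, hold=71.0591 ⇒ V=72.3975 exercise | (k=5,j=2): S=123.2639, K−S=36.2661, hold=37.8513 ⇒ V=37.8513 continue | (k=5,j=3): S=174.3779, K−S=0.0000, hold=9.7611 ⇒ V=9.7611 continue | (k=5,j=4): S=246.6873, K−S=0.0000, hold=0.0000 ⇒ V=0.0000 continue | (k=5,j=5): S=348.9814, K−S=0.0000, hold=0.0000 ⇒ V=0.0000 continue
k=4: (k=4,j=0): S=73.2576, K−S=86.2724, hold=84.8766 ⇒ V=86.2724 exercise | (k=4,j=1): S=103.6354, K−S=55.8946, hold=55.3705 ⇒ V=55.8946 exercise | (k=4,j=2): S=146.6100, K−S=12.9200, hold=24.2302 ⇒ V=24.2302 continue | (k=4,j=3): S=207.4049, K−S=0.0000, hold=5.0640 ⇒ V=5.0640 continue | (k=4,j=4): S=293.4097, K−S=0.0000, hold=0.0000 ⇒ V=0.0000 continue
k=3: (k=3,j=0): S=87.1325, K−S=72.3975, hold=71.0591 ⇒ V=72.3975 exercise | (k=3,j=1): S=123.2639, K−S=36.2661, hold=40.3995 ⇒ V=40.3995 continue | (k=3,j=2): S=174.3779, K−S=0.0000, hold=14.9535 ⇒ V=14.9535 continue | (k=3,j=3): S=246.6873, K−S=0.0000, hold=2.6272 ⇒ V=2.6272 continue
k=2: (k=2,j=0): S=103.6354, K−S=55.8946, hold=56.5696 ⇒ V=56.5696 continue | (k=2,j=1): S=146.6100, K−S=12.9200, hold=27.9955 ⇒ V=27.9955 continue | (k=2,j=2): S=207.4049, K−S=0.0000, hold=8.9941 ⇒ V=8.9941 continue
k=1: (k=1,j=0): S=123.2639, K−S=36.2661, hold=42.5215 ⇒ V=42.5215 continue | (k=1,j=1): S=174.3779, K−S=0.0000, hold=18.7562 ⇒ V=18.7562 continue
k=0: (k=0,j=0): S=146.6100, K−S=12.9200, hold=30.8858 ⇒ V=30.8858 continue

price = 30.8858
tree:
30.8858
42.5215 18.7562
56.5696 27.9955 8.9941
72.3975 40.3995 14.9535 2.6272
86.2724 55.8946 24.2302 5.0640 0.0000
97.9379 72.3975 37.8513 9.7611 0.0000 0.0000
107.7458 86.2724 55.8946 18.8148 0.0000 0.0000 0.0000
115.9919 97.9379 72.3975 36.2661 0.0000 0.0000 0.0000 0.0000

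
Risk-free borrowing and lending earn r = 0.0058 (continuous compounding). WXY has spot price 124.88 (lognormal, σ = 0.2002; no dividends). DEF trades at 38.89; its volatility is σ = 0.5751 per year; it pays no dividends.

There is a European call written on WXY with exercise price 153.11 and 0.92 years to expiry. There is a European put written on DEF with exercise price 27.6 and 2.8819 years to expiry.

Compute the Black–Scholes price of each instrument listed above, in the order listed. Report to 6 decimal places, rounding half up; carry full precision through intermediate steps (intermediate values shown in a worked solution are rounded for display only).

[WXY call K=153.11]
σ√T = 0.2002·√0.92 = 0.192025
d₁ = (ln(S/K) + (r+σ²/2)T) / (σ√T) = (ln(124.88/153.11) + (0.0058+0.2002²/2)·0.92) / 0.192025 = (-0.203803 + 0.023773) / 0.192025 = -0.937536
d₂ = d₁ − σ√T = -0.937536 − 0.192025 = -1.129562
e^{−rT} = 0.994678
N(d₁) = 0.174241,  N(d₂) = 0.129331
price = S·N(d₁) − K·e^{−rT}·N(d₂) = 21.759259 − 19.696414 = 2.062845
[DEF put K=27.6]
σ√T = 0.5751·√2.8819 = 0.976299
d₁ = (ln(S/K) + (r+σ²/2)T) / (σ√T) = (ln(38.89/27.6) + (0.0058+0.5751²/2)·2.8819) / 0.976299 = (0.342921 + 0.493295) / 0.976299 = 0.856517
d₂ = d₁ − σ√T = 0.856517 − 0.976299 = -0.119782
e^{−rT} = 0.983424
N(−d₁) = 0.195856,  N(−d₂) = 0.547672
price = K·e^{−rT}·N(−d₂) − S·N(−d₁) = 14.865193 − 7.616842 = 7.248351

price(WXY call K=153.11) = 2.062845
price(DEF put K=27.6) = 7.248351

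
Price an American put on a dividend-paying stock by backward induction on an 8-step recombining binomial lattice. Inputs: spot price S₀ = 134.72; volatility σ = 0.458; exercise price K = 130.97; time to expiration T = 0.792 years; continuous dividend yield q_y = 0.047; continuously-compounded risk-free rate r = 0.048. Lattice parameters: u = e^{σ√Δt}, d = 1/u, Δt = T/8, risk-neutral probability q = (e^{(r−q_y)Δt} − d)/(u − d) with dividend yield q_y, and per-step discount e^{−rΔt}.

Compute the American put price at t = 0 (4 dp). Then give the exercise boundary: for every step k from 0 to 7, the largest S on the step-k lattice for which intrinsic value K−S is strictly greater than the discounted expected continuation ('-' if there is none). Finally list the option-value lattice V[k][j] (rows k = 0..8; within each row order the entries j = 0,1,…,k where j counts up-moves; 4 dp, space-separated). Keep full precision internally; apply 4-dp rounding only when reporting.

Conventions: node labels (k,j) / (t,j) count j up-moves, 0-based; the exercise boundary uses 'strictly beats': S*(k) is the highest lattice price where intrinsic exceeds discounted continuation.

Δt=0.09900, u=1.15501, d=0.86580, q=0.46438, disc=e^(-rΔt)=0.99526
k=8 terminal: V=max(K-S,0) → 88.4341 74.2254 55.2704 29.9836 0.0000 0.0000 0.0000 0.0000 0.0000
k=7: j=0 S=49.1292 intr=81.8408 cont=81.4479 V=81.8408[EX]; j=1 S=65.5404 intr=65.4296 cont=65.1129 V=65.4296[EX]; j=2 S=87.4336 intr=43.5364 cont=43.3214 V=43.5364[EX]; j=3 S=116.6400 intr=14.3300 cont=15.9837 V=15.9837[hold]; j=4 S=155.6025 intr=0.0000 cont=0.0000 V=0.0000[hold]; j=5 S=207.5802 intr=0.0000 cont=0.0000 V=0.0000[hold]; j=6 S=276.9204 intr=0.0000 cont=0.0000 V=0.0000[hold]; j=7 S=369.4232 intr=0.0000 cont=0.0000 V=0.0000[hold]  S*(7)=87.4336
k=6: j=0 S=56.7446 intr=74.2254 cont=73.8679 V=74.2254[EX]; j=1 S=75.6996 intr=55.2704 cont=55.0009 V=55.2704[EX]; j=2 S=100.9864 intr=29.9836 cont=30.5958 V=30.5958[hold]; j=3 S=134.7200 intr=0.0000 cont=8.5207 V=8.5207[hold]; j=4 S=179.7220 intr=0.0000 cont=0.0000 V=0.0000[hold]; j=5 S=239.7565 intr=0.0000 cont=0.0000 V=0.0000[hold]; j=6 S=319.8450 intr=0.0000 cont=0.0000 V=0.0000[hold]  S*(6)=75.6996
k=5: j=0 S=65.5404 intr=65.4296 cont=65.1129 V=65.4296[EX]; j=1 S=87.4336 intr=43.5364 cont=43.6044 V=43.6044[hold]; j=2 S=116.6400 intr=14.3300 cont=20.2482 V=20.2482[hold]; j=3 S=155.6025 intr=0.0000 cont=4.5422 V=4.5422[hold]; j=4 S=207.5802 intr=0.0000 cont=0.0000 V=0.0000[hold]; j=5 S=276.9204 intr=0.0000 cont=0.0000 V=0.0000[hold]  S*(5)=65.5404
k=4: j=0 S=75.6996 intr=55.2704 cont=55.0323 V=55.2704[EX]; j=1 S=100.9864 intr=29.9836 cont=32.6030 V=32.6030[hold]; j=2 S=134.7200 intr=0.0000 cont=12.8932 V=12.8932[hold]; j=3 S=179.7220 intr=0.0000 cont=2.4214 V=2.4214[hold]; j=4 S=239.7565 intr=0.0000 cont=0.0000 V=0.0000[hold]  S*(4)=75.6996
k=3: j=0 S=87.4336 intr=43.5364 cont=44.5320 V=44.5320[hold]; j=1 S=116.6400 intr=14.3300 cont=23.3390 V=23.3390[hold]; j=2 S=155.6025 intr=0.0000 cont=7.9923 V=7.9923[hold]; j=3 S=207.5802 intr=0.0000 cont=1.2908 V=1.2908[hold]  S*(3)=-
k=2: j=0 S=100.9864 intr=29.9836 cont=34.5260 V=34.5260[hold]; j=1 S=134.7200 intr=0.0000 cont=16.1355 V=16.1355[hold]; j=2 S=179.7220 intr=0.0000 cont=4.8571 V=4.8571[hold]  S*(2)=-
k=1: j=0 S=116.6400 intr=14.3300 cont=25.8627 V=25.8627[hold]; j=1 S=155.6025 intr=0.0000 cont=10.8464 V=10.8464[hold]  S*(1)=-
k=0: j=0 S=134.7200 intr=0.0000 cont=18.7999 V=18.7999[hold]  S*(0)=-

price = 18.7999
boundary = - - - - 75.6996 65.5404 75.6996 87.4336
tree:
18.7999
25.8627 10.8464
34.5260 16.1355 4.8571
44.5320 23.3390 7.9923 1.2908
55.2704 32.6030 12.8932 2.4214 0.0000
65.4296 43.6044 20.2482 4.5422 0.0000 0.0000
74.2254 55.2704 30.5958 8.5207 0.0000 0.0000 0.0000
81.8408 65.4296 43.5364 15.9837 0.0000 0.0000 0.0000 0.0000
88.4341 74.2254 55.2704 29.9836 0.0000 0.0000 0.0000 0.0000 0.0000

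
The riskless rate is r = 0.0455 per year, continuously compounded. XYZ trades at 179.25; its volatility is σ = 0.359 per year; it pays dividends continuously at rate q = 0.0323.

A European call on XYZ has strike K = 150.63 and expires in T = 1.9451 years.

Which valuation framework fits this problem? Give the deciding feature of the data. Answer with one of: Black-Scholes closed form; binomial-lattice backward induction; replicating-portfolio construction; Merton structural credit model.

Key observation: everything needed for the exact continuous-time valuation of the European call on XYZ (strike 150.63) is given, and no feature rules the closed form out.

framework: Black-Scholes closed form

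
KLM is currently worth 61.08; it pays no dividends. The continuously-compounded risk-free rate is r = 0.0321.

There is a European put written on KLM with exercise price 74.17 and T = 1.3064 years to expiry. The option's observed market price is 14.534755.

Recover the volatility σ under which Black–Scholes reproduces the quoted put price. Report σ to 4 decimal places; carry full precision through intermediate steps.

sigma = 0.2870

At σ = 0.2870 the Black–Scholes value reproduces the quote:
σ√T = 0.287·√1.3064 = 0.328035
d₁ = (ln(S/K) + (r+σ²/2)T) / (σ√T) = (ln(61.08/74.17) + (0.0321+0.287²/2)·1.3064) / 0.328035 = (-0.194175 + 0.095739) / 0.328035 = -0.300079
d₂ = d₁ − σ√T = -0.300079 − 0.328035 = -0.628114
e^{−rT} = 0.958932
N(−d₁) = 0.617942,  N(−d₂) = 0.735035
V = K·e^{−rT}·N(−d₂) − S·N(−d₁) = 52.278628 − 37.743872 = 14.534755 (the quoted price), and the Black–Scholes price is strictly increasing in σ, so σ is unique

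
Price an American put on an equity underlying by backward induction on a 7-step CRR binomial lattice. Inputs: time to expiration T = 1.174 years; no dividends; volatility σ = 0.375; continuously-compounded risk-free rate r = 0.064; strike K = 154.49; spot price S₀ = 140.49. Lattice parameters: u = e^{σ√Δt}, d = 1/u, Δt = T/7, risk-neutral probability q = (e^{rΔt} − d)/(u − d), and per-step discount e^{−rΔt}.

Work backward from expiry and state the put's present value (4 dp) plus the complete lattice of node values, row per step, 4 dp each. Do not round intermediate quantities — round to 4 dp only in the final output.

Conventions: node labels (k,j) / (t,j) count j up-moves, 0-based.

price = 26.1905
tree:
26.1905
37.2695 15.5324
51.1536 24.0095 7.2794
65.8648 35.8266 12.5560 2.0904
78.4817 51.1536 21.0730 4.1979 0.0000
89.3024 65.8648 34.0005 8.4305 0.0000 0.0000
98.5827 78.4817 51.1536 16.9305 0.0000 0.0000 0.0000
106.5418 89.3024 65.8648 34.0005 0.0000 0.0000 0.0000 0.0000

Δt=0.16771, u=1.16599, d=0.85764, q=0.49668, disc=e^(-rΔt)=0.98932
k=7 terminal: V=max(K-S,0) → 106.5418 89.3024 65.8648 34.0005 0.0000 0.0000 0.0000 0.0000
k=6: j=0 S=55.9073 intr=98.5827 cont=96.9333 V=98.5827[EX]; j=1 S=76.0083 intr=78.4817 cont=76.8323 V=78.4817[EX]; j=2 S=103.3364 intr=51.1536 cont=49.5043 V=51.1536[EX]; j=3 S=140.4900 intr=14.0000 cont=16.9305 V=16.9305[hold]; j=4 S=191.0019 intr=0.0000 cont=0.0000 V=0.0000[hold]; j=5 S=259.6749 intr=0.0000 cont=0.0000 V=0.0000[hold]; j=6 S=353.0386 intr=0.0000 cont=0.0000 V=0.0000[hold]
k=5: j=0 S=65.1876 intr=89.3024 cont=87.6530 V=89.3024[EX]; j=1 S=88.6252 intr=65.8648 cont=64.2155 V=65.8648[EX]; j=2 S=120.4895 intr=34.0005 cont=33.7910 V=34.0005[EX]; j=3 S=163.8104 intr=0.0000 cont=8.4305 V=8.4305[hold]; j=4 S=222.7070 intr=0.0000 cont=0.0000 V=0.0000[hold]; j=5 S=302.7792 intr=0.0000 cont=0.0000 V=0.0000[hold]
k=4: j=0 S=76.0083 intr=78.4817 cont=76.8323 V=78.4817[EX]; j=1 S=103.3364 intr=51.1536 cont=49.5043 V=51.1536[EX]; j=2 S=140.4900 intr=14.0000 cont=21.0730 V=21.0730[hold]; j=3 S=191.0019 intr=0.0000 cont=4.1979 V=4.1979[hold]; j=4 S=259.6749 intr=0.0000 cont=0.0000 V=0.0000[hold]
k=3: j=0 S=88.6252 intr=65.8648 cont=64.2155 V=65.8648[EX]; j=1 S=120.4895 intr=34.0005 cont=35.8266 V=35.8266[hold]; j=2 S=163.8104 intr=0.0000 cont=12.5560 V=12.5560[hold]; j=3 S=222.7070 intr=0.0000 cont=2.0904 V=2.0904[hold]
k=2: j=0 S=103.3364 intr=51.1536 cont=50.4016 V=51.1536[EX]; j=1 S=140.4900 intr=14.0000 cont=24.0095 V=24.0095[hold]; j=2 S=191.0019 intr=0.0000 cont=7.2794 V=7.2794[hold]
k=1: j=0 S=120.4895 intr=34.0005 cont=37.2695 V=37.2695[hold]; j=1 S=163.8104 intr=0.0000 cont=15.5324 V=15.5324[hold]
k=0: j=0 S=140.4900 intr=14.0000 cont=26.1905 V=26.1905[hold]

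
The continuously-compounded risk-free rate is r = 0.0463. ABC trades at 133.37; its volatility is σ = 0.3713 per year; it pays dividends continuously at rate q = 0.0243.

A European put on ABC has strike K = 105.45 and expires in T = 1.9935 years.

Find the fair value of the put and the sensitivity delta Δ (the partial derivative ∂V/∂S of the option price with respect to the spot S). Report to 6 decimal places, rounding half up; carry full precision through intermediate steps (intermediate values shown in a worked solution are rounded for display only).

σ√T = 0.3713·√1.9935 = 0.524244
d₁ = (ln(S/K) + (r−q+σ²/2)T) / (σ√T) = (ln(133.37/105.45) + (0.0463−0.0243+0.3713²/2)·1.9935) / 0.524244 = (0.234890 + 0.181273) / 0.524244 = 0.793835
d₂ = d₁ − σ√T = 0.793835 − 0.524244 = 0.269592
e^{−rT} = 0.911832
e^{−qT} = 0.952713
N(−d₁) = 0.213646,  N(−d₂) = 0.393737
Put price V = K·e^{−rT}·N(−d₂) − S·e^{−qT}·N(−d₁) = 37.858907 − 27.146521 = 10.712386
Δ = −e^{−qT}·N(−d₁) = -0.203543

price = 10.712386
Δ = -0.203543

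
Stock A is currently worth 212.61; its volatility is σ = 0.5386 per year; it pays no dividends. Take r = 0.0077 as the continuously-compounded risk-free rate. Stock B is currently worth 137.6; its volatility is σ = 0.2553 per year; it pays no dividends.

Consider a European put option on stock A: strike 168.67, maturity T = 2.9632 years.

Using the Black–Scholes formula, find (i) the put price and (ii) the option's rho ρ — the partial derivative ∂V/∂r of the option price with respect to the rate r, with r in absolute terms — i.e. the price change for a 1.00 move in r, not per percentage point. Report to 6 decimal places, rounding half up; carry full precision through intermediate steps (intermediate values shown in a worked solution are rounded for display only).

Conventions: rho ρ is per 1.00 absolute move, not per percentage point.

price = 45.844041
ρ = -280.929631

σ√T = 0.5386·√2.9632 = 0.927143
d₁ = (ln(S/K) + (r+σ²/2)T) / (σ√T) = (ln(212.61/168.67) + (0.0077+0.5386²/2)·2.9632) / 0.927143 = (0.231515 + 0.452614) / 0.927143 = 0.737890
d₂ = d₁ − σ√T = 0.737890 − 0.927143 = -0.189254
e^{−rT} = 0.977442
N(−d₁) = 0.230291,  N(−d₂) = 0.575053
Put price V = K·e^{−rT}·N(−d₂) − S·N(−d₁) = 94.806166 − 48.962125 = 45.844041
ρ = −K·T·e^{−rT}·N(−d₂) = -280.929631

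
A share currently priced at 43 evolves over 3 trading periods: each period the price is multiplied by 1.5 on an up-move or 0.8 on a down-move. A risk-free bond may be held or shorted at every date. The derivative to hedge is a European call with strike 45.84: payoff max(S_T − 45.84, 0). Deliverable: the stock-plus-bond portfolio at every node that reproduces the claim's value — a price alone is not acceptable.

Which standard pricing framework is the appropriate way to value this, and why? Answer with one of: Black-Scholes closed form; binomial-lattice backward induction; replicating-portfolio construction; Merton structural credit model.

Key observation: a price alone would not answer the question — the per-node share/bond construction on the spot-43, 1.5/0.8 tree is required, and only the replicating-portfolio method yields it.

framework: replicating-portfolio construction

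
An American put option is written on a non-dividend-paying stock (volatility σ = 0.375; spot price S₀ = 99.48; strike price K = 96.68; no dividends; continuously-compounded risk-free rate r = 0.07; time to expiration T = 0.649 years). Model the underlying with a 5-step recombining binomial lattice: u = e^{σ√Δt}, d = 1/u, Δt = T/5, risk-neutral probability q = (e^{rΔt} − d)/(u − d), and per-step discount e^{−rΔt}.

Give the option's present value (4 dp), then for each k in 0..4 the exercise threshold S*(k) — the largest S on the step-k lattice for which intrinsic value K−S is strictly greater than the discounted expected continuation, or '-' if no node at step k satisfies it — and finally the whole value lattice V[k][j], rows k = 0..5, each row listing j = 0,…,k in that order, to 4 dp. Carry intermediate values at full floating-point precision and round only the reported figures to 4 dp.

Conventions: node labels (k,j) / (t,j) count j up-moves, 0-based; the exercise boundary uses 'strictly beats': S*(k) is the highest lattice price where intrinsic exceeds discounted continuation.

price = 9.1971
boundary = - - - 66.3301 75.9252
tree:
9.1971
14.2688 4.2925
21.3229 7.4737 1.1890
30.3499 12.6835 2.3994 0.0000
38.7323 20.7548 4.8422 0.0000 0.0000
46.0555 30.3499 9.7718 0.0000 0.0000 0.0000

params: Δt=0.12980 u=1.14466 d=0.87362 q=0.49995 e^(-rΔt)=0.99096
t_5 payoffs: 46.0555 30.3499 9.7718 0.0000 0.0000 0.0000
t_4: node(4,0) S=57.9477 payoff=38.7323 vs cont=37.8579 → 38.7323 [stop]  node(4,1) S=75.9252 payoff=20.7548 vs cont=19.8804 → 20.7548 [stop]  node(4,2) S=99.4800 payoff=0.0000 vs cont=4.8422 → 4.8422 [wait]  node(4,3) S=130.3424 payoff=0.0000 vs cont=0.0000 → 0.0000 [wait]  node(4,4) S=170.7795 payoff=0.0000 vs cont=0.0000 → 0.0000 [wait]  ⇒ S*(4)=75.9252
t_3: node(3,0) S=66.3301 payoff=30.3499 vs cont=29.4754 → 30.3499 [stop]  node(3,1) S=86.9082 payoff=9.7718 vs cont=12.6835 → 12.6835 [wait]  node(3,2) S=113.8704 payoff=0.0000 vs cont=2.3994 → 2.3994 [wait]  node(3,3) S=149.1972 payoff=0.0000 vs cont=0.0000 → 0.0000 [wait]  ⇒ S*(3)=66.3301
t_2: node(2,0) S=75.9252 payoff=20.7548 vs cont=21.3229 → 21.3229 [wait]  node(2,1) S=99.4800 payoff=0.0000 vs cont=7.4737 → 7.4737 [wait]  node(2,2) S=130.3424 payoff=0.0000 vs cont=1.1890 → 1.1890 [wait]  ⇒ S*(2)=-
t_1: node(1,0) S=86.9082 payoff=9.7718 vs cont=14.2688 → 14.2688 [wait]  node(1,1) S=113.8704 payoff=0.0000 vs cont=4.2925 → 4.2925 [wait]  ⇒ S*(1)=-
t_0: node(0,0) S=99.4800 payoff=0.0000 vs cont=9.1971 → 9.1971 [wait]  ⇒ S*(0)=-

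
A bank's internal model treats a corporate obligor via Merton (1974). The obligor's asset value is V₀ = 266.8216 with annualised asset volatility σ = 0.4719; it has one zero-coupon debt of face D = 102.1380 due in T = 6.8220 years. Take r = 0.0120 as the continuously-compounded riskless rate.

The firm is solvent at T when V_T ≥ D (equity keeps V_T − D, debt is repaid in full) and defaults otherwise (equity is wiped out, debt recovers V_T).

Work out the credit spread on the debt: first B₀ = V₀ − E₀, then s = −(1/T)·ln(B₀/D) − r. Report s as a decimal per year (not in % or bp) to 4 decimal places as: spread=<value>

spread=0.0337

Work the structural quantities from V₀ = 266.8216 against face 102.1380:
d₁ = [ln(V₀/D) + (r + σ²/2)T] / (σ√T)
   = [ln(266.8216/102.1380) + (0.0120 + 0.5·0.4719²)·6.8220] / (0.4719·√6.8220)
   = [0.960255 + 0.841458] / 1.232554 = 1.461773
d₂ = d₁ − σ√T = 1.461773 − 1.232554 = 0.229219
N(d₁) = 0.928098,  N(d₂) = 0.590651,  e^(−rT) = 0.921397
E₀ = V₀·N(d₁) − D·e^(−rT)·N(d₂)
   = 266.8216·0.928098 − 102.1380·0.921397·0.590651 = 192.050718
B₀ = V₀ − E₀ = 266.8216 − 192.050718 = 74.770882
spread = −(1/T)·ln(B₀/D) − r = −(1/6.8220)·ln(74.770882/102.1380) − 0.0120 = 0.03371919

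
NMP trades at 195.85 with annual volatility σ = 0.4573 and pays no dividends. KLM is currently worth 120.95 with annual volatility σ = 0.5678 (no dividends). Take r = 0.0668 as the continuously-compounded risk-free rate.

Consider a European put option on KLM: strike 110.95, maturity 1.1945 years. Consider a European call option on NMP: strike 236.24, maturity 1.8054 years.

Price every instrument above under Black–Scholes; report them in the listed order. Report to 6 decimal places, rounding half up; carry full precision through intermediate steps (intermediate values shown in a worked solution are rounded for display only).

price(KLM put K=110.95) = 18.896196
price(NMP call K=236.24) = 42.404523

[KLM put K=110.95]
σ√T = 0.5678·√1.1945 = 0.620567
d₁ = (ln(S/K) + (r+σ²/2)T) / (σ√T) = (ln(120.95/110.95) + (0.0668+0.5678²/2)·1.1945) / 0.620567 = (0.086298 + 0.272344) / 0.620567 = 0.577926
d₂ = d₁ − σ√T = 0.577926 − 0.620567 = -0.042641
e^{−rT} = 0.923308
N(−d₁) = 0.281657,  N(−d₂) = 0.517006
price = K·e^{−rT}·N(−d₂) − S·N(−d₁) = 52.962611 − 34.066414 = 18.896196
[NMP call K=236.24]
σ√T = 0.4573·√1.8054 = 0.614452
d₁ = (ln(S/K) + (r+σ²/2)T) / (σ√T) = (ln(195.85/236.24) + (0.0668+0.4573²/2)·1.8054) / 0.614452 = (-0.187499 + 0.309376) / 0.614452 = 0.198351
d₂ = d₁ − σ√T = 0.198351 − 0.614452 = -0.416101
e^{−rT} = 0.886388
N(d₁) = 0.578615,  N(d₂) = 0.338668
price = S·N(d₁) − K·e^{−rT}·N(d₂) = 113.321701 − 70.917178 = 42.404523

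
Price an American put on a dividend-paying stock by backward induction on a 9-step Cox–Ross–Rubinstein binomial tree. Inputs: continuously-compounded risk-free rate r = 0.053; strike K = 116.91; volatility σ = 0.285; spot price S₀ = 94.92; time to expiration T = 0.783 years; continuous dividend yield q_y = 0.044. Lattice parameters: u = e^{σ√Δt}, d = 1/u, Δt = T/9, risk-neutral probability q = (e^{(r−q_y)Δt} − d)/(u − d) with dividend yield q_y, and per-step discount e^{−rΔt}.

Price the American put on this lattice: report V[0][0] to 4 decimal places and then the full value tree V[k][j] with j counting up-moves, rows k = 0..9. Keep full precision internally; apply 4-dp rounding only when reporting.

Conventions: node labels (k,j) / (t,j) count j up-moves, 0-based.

price = 24.1827
tree:
24.1827
30.1926 17.9976
36.6791 23.5560 12.2354
43.1479 29.8801 17.0294 7.2341
49.0950 36.6791 22.9069 10.9173 3.3711
54.5627 43.1479 29.6431 15.9342 5.6656 0.9537
59.5896 49.0950 36.6791 22.3049 9.2851 1.8555 0.0000
64.2111 54.5627 43.1479 29.6431 14.6838 3.6101 0.0000 0.0000
68.4601 59.5896 49.0950 36.6791 21.9900 7.0239 0.0000 0.0000 0.0000
72.3664 64.2111 54.5627 43.1479 29.6431 13.6658 0.0000 0.0000 0.0000 0.0000

Δt=0.08700, u=1.08770, d=0.91937, q=0.48365, disc=e^(-rΔt)=0.99540
k=9 terminal: V=max(K-S,0) → 72.3664 64.2111 54.5627 43.1479 29.6431 13.6658 0.0000 0.0000 0.0000 0.0000
k=8: j=0 S=48.4499 intr=68.4601 cont=68.1073 V=68.4601[EX]; j=1 S=57.3204 intr=59.5896 cont=59.2708 V=59.5896[EX]; j=2 S=67.8150 intr=49.0950 cont=48.8163 V=49.0950[EX]; j=3 S=80.2309 intr=36.6791 cont=36.4478 V=36.6791[EX]; j=4 S=94.9200 intr=21.9900 cont=21.8148 V=21.9900[EX]; j=5 S=112.2985 intr=4.6115 cont=7.0239 V=7.0239[hold]; j=6 S=132.8587 intr=0.0000 cont=0.0000 V=0.0000[hold]; j=7 S=157.1832 intr=0.0000 cont=0.0000 V=0.0000[hold]; j=8 S=185.9612 intr=0.0000 cont=0.0000 V=0.0000[hold]
k=7: j=0 S=52.6989 intr=64.2111 cont=63.8746 V=64.2111[EX]; j=1 S=62.3473 intr=54.5627 cont=54.2631 V=54.5627[EX]; j=2 S=73.7621 intr=43.1479 cont=42.8918 V=43.1479[EX]; j=3 S=87.2669 intr=29.6431 cont=29.4387 V=29.6431[EX]; j=4 S=103.2442 intr=13.6658 cont=14.6838 V=14.6838[hold]; j=5 S=122.1468 intr=0.0000 cont=3.6101 V=3.6101[hold]; j=6 S=144.5100 intr=0.0000 cont=0.0000 V=0.0000[hold]; j=7 S=170.9677 intr=0.0000 cont=0.0000 V=0.0000[hold]
k=6: j=0 S=57.3204 intr=59.5896 cont=59.2708 V=59.5896[EX]; j=1 S=67.8150 intr=49.0950 cont=48.8163 V=49.0950[EX]; j=2 S=80.2309 intr=36.6791 cont=36.4478 V=36.6791[EX]; j=3 S=94.9200 intr=21.9900 cont=22.3049 V=22.3049[hold]; j=4 S=112.2985 intr=4.6115 cont=9.2851 V=9.2851[hold]; j=5 S=132.8587 intr=0.0000 cont=1.8555 V=1.8555[hold]; j=6 S=157.1832 intr=0.0000 cont=0.0000 V=0.0000[hold]
k=5: j=0 S=62.3473 intr=54.5627 cont=54.2631 V=54.5627[EX]; j=1 S=73.7621 intr=43.1479 cont=42.8918 V=43.1479[EX]; j=2 S=87.2669 intr=29.6431 cont=29.5903 V=29.6431[EX]; j=3 S=103.2442 intr=13.6658 cont=15.9342 V=15.9342[hold]; j=4 S=122.1468 intr=0.0000 cont=5.6656 V=5.6656[hold]; j=5 S=144.5100 intr=0.0000 cont=0.9537 V=0.9537[hold]
k=4: j=0 S=67.8150 intr=49.0950 cont=48.8163 V=49.0950[EX]; j=1 S=80.2309 intr=36.6791 cont=36.4478 V=36.6791[EX]; j=2 S=94.9200 intr=21.9900 cont=22.9069 V=22.9069[hold]; j=3 S=112.2985 intr=4.6115 cont=10.9173 V=10.9173[hold]; j=4 S=132.8587 intr=0.0000 cont=3.3711 V=3.3711[hold]
k=3: j=0 S=73.7621 intr=43.1479 cont=42.8918 V=43.1479[EX]; j=1 S=87.2669 intr=29.6431 cont=29.8801 V=29.8801[hold]; j=2 S=103.2442 intr=13.6658 cont=17.0294 V=17.0294[hold]; j=3 S=122.1468 intr=0.0000 cont=7.2341 V=7.2341[hold]
k=2: j=0 S=80.2309 intr=36.6791 cont=36.5619 V=36.6791[EX]; j=1 S=94.9200 intr=21.9900 cont=23.5560 V=23.5560[hold]; j=2 S=112.2985 intr=4.6115 cont=12.2354 V=12.2354[hold]
k=1: j=0 S=87.2669 intr=29.6431 cont=30.1926 V=30.1926[hold]; j=1 S=103.2442 intr=13.6658 cont=17.9976 V=17.9976[hold]
k=0: j=0 S=94.9200 intr=21.9900 cont=24.1827 V=24.1827[hold]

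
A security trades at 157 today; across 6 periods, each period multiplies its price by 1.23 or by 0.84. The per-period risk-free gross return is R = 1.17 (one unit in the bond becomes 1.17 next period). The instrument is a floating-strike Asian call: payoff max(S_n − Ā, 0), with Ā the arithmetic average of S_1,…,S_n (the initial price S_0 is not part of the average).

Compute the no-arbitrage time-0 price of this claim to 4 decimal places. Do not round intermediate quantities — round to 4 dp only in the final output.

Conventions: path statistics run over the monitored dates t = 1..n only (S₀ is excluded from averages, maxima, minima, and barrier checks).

Set p* = 0.8462 (from d < R < u); the path-dependent value is the discounted p*-expectation over all price paths.
Enumerate all 2^6 = 64 price paths (U = up ×1.23, D = down ×0.84); each path with k up-moves has probability p*^k·(1−p*)^(6−k).
DDDDDD: Ā=89.1154, payoff=0.0000, prob=0.000013
UDDDDD: Ā=130.4905, payoff=0.0000, prob=0.000073
DUDDDD: Ā=120.2855, payoff=0.0000, prob=0.000073
UUDDDD: Ā=176.1323, payoff=0.0000, prob=0.000401
DDUDDD: Ā=111.7133, payoff=0.0000, prob=0.000073
UDUDDD: Ā=163.5801, payoff=0.0000, prob=0.000401
DUUDDD: Ā=153.3751, payoff=0.0000, prob=0.000401
UUUDDD: Ā=224.5850, payoff=0.0000, prob=0.002206
DDDUDD: Ā=104.5126, payoff=0.0000, prob=0.000073
UDDUDD: Ā=153.0363, payoff=0.0000, prob=0.000401
DUDUDD: Ā=142.8313, payoff=0.0000, prob=0.000401
UUDUDD: Ā=209.1459, payoff=0.0000, prob=0.002206
DDUUDD: Ā=134.2591, payoff=0.0000, prob=0.000401
UDUUDD: Ā=196.5937, payoff=0.0000, prob=0.002206
DUUUDD: Ā=186.3887, payoff=0.0000, prob=0.002206
UUUUDD: Ā=272.9263, payoff=0.0000, prob=0.012133
DDDDUD: Ā=98.4641, payoff=0.0000, prob=0.000073
UDDDUD: Ā=144.1795, payoff=0.0000, prob=0.000401
DUDDUD: Ā=133.9745, payoff=0.0000, prob=0.000401
UUDDUD: Ā=196.1770, payoff=0.0000, prob=0.002206
DDUDUD: Ā=125.4023, payoff=0.0000, prob=0.000401
UDUDUD: Ā=183.6248, payoff=0.0000, prob=0.002206
DUUDUD: Ā=173.4198, payoff=0.0000, prob=0.002206
UUUDUD: Ā=253.9362, payoff=0.0000, prob=0.012133
DDDUUD: Ā=118.2017, payoff=0.0554, prob=0.000401
UDDUUD: Ā=173.0810, payoff=0.0811, prob=0.002206
DUDUUD: Ā=162.8760, payoff=10.2861, prob=0.002206
UUDUUD: Ā=238.4970, payoff=15.0618, prob=0.012133
DDUUUD: Ā=154.3038, payoff=18.8583, prob=0.002206
UDUUUD: Ā=225.9449, payoff=27.6139, prob=0.012133
DUUUUD: Ā=215.7399, payoff=37.8189, prob=0.012133
UUUUUD: Ā=315.9048, payoff=55.3777, prob=0.066732
DDDDDU: Ā=93.3833, payoff=0.0000, prob=0.000073
UDDDDU: Ā=136.7398, payoff=0.0000, prob=0.000401
DUDDDU: Ā=126.5348, payoff=0.0000, prob=0.000401
UUDDDU: Ā=185.2831, payoff=0.0000, prob=0.002206
DDUDDU: Ā=117.9626, payoff=0.2944, prob=0.000401
UDUDDU: Ā=172.7310, payoff=0.4311, prob=0.002206
DUUDDU: Ā=162.5260, payoff=10.6361, prob=0.002206
UUUDDU: Ā=237.9845, payoff=15.5743, prob=0.012133
DDDUDU: Ā=110.7620, payoff=7.4951, prob=0.000401
UDDUDU: Ā=162.1872, payoff=10.9749, prob=0.002206
DUDUDU: Ā=151.9822, payoff=21.1799, prob=0.002206
UUDUDU: Ā=222.5453, payoff=31.0135, prob=0.012133
DDUUDU: Ā=143.4100, payoff=29.7521, prob=0.002206
UDUUDU: Ā=209.9932, payoff=43.5656, prob=0.012133
DUUUDU: Ā=199.7882, payoff=53.7706, prob=0.012133
UUUUDU: Ā=292.5469, payoff=78.7356, prob=0.066732
DDDDUU: Ā=104.7134, payoff=13.5436, prob=0.000401
UDDDUU: Ā=153.3304, payoff=19.8317, prob=0.002206
DUDDUU: Ā=143.1254, payoff=30.0367, prob=0.002206
UUDDUU: Ā=209.5764, payoff=43.9824, prob=0.012133
DDUDUU: Ā=134.5532, payoff=38.6089, prob=0.002206
UDUDUU: Ā=197.0243, payoff=56.5345, prob=0.012133
DUUDUU: Ā=186.8193, payoff=66.7395, prob=0.012133
UUUDUU: Ā=273.5568, payoff=97.7257, prob=0.066732
DDDUUU: Ā=127.3525, payoff=45.8096, prob=0.002206
UDDUUU: Ā=186.4805, payoff=67.0783, prob=0.012133
DUDUUU: Ā=176.2755, payoff=77.2833, prob=0.012133
UUDUUU: Ā=258.1177, payoff=113.1649, prob=0.066732
DDUUUU: Ā=167.7033, payoff=85.8555, prob=0.012133
UDUUUU: Ā=245.5655, payoff=125.7170, prob=0.066732
DUUUUU: Ā=235.3605, payoff=135.9220, prob=0.066732
UUUUUU: Ā=344.6350, payoff=199.0287, prob=0.367025
Price = Σ prob·payoff / R^6 = 121.606699 / 2.565164 = 47.4070

price = 47.4070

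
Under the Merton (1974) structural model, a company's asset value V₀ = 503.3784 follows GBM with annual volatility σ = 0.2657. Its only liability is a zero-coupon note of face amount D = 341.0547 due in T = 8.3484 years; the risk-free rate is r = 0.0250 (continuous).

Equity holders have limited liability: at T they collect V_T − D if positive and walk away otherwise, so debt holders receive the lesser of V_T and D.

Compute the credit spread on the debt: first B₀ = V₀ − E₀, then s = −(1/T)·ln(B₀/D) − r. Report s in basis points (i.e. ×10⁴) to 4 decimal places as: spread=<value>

spread=158.1718

Apply the equity-as-call identities (strike 341.0547, horizon 8.3484 years):
d₁ = [ln(V₀/D) + (r + σ²/2)T] / (σ√T)
   = [ln(503.3784/341.0547) + (0.0250 + 0.5·0.2657²)·8.3484] / (0.2657·√8.3484)
   = [0.389299 + 0.503394] / 0.767703 = 1.162811
d₂ = d₁ − σ√T = 1.162811 − 0.767703 = 0.395108
N(d₁) = 0.877547,  N(d₂) = 0.653618,  e^(−rT) = 0.811631
E₀ = V₀·N(d₁) − D·e^(−rT)·N(d₂)
   = 503.3784·0.877547 − 341.0547·0.811631·0.653618 = 260.809758
B₀ = V₀ − E₀ = 503.3784 − 260.809758 = 242.568642
spread = −(1/T)·ln(B₀/D) − r = −(1/8.3484)·ln(242.568642/341.0547) − 0.0250 = 0.01581718
in basis points: 0.01581718 × 10⁴ = 158.1718 bp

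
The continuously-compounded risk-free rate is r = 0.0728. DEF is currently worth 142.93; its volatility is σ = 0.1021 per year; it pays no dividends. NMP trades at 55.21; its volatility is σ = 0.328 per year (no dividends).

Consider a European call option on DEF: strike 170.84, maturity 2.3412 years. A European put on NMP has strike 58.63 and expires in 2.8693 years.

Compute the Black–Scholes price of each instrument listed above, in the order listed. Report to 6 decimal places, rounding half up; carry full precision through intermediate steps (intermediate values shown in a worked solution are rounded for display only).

price(DEF call K=170.84) = 8.376653
price(NMP put K=58.63) = 7.820244

[DEF call K=170.84]
σ√T = 0.1021·√2.3412 = 0.156223
d₁ = (ln(S/K) + (r+σ²/2)T) / (σ√T) = (ln(142.93/170.84) + (0.0728+0.1021²/2)·2.3412) / 0.156223 = (-0.178372 + 0.182642) / 0.156223 = 0.027331
d₂ = d₁ − σ√T = 0.027331 − 0.156223 = -0.128892
e^{−rT} = 0.843294
N(d₁) = 0.510902,  N(d₂) = 0.448722
price = S·N(d₁) − K·e^{−rT}·N(d₂) = 73.023241 − 64.646588 = 8.376653
[NMP put K=58.63]
σ√T = 0.328·√2.8693 = 0.555599
d₁ = (ln(S/K) + (r+σ²/2)T) / (σ√T) = (ln(55.21/58.63) + (0.0728+0.328²/2)·2.8693) / 0.555599 = (-0.060102 + 0.363230) / 0.555599 = 0.545587
d₂ = d₁ − σ√T = 0.545587 − 0.555599 = -0.010012
e^{−rT} = 0.811489
N(−d₁) = 0.292675,  N(−d₂) = 0.503994
price = K·e^{−rT}·N(−d₂) − S·N(−d₁) = 23.978821 − 16.158577 = 7.820244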